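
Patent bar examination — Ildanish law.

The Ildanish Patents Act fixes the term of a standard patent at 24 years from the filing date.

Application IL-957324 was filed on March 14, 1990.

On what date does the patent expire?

March 14, 2014

Filing date + 24 years → 14 March 2014.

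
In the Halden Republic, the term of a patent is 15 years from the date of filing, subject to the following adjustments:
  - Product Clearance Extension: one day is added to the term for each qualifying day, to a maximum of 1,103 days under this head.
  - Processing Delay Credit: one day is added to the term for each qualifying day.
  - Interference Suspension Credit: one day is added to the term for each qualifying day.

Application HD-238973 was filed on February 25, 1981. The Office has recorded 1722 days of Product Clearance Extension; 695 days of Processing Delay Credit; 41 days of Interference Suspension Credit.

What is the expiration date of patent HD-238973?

2001-03-09

Base term: filing date + 15 years → 25 February 1996.
Product Clearance Extension: 1722 days claimed exceeds the 1103-day cap, so +1103 days → 4 March 1999.
Processing Delay Credit: +695 days → 27 January 2001.
Interference Suspension Credit: +41 days → 9 March 2001.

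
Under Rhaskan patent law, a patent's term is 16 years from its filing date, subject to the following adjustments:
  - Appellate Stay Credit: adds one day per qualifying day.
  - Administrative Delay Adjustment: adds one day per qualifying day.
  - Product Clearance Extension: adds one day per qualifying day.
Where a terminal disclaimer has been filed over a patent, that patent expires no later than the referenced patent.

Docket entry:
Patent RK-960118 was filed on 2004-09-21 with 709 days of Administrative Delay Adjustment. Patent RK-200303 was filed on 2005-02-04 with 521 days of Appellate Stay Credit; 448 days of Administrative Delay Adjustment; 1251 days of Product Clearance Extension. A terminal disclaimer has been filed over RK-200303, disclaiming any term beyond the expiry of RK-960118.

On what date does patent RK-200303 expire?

Natural term of RK-200303:
  Base: filing + 16 years → 4 February 2021.
  Appellate Stay Credit: +521 days → 10 July 2022.
  Administrative Delay Adjustment: +448 days → 1 October 2023.
  Product Clearance Extension: +1251 days → 5 March 2027.
Expiry of referenced patent RK-960118:
  Base: filing + 16 years → 21 September 2020.
  Administrative Delay Adjustment: +709 days → 31 August 2022.
Terminal disclaimer: RK-200303 expires on the earlier of 5 March 2027 and 31 August 2022.

August 31, 2022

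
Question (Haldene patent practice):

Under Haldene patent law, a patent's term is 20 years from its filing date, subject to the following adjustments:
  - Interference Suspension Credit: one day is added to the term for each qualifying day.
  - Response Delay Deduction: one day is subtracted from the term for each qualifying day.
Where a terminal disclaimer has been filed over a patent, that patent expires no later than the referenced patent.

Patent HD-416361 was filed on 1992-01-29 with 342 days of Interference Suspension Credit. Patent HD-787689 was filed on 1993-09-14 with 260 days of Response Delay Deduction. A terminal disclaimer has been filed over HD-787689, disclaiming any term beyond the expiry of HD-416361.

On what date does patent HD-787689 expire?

Natural term of HD-787689:
  Base: filing + 20 years → 14 September 2013.
  Response Delay Deduction: −260 days → 28 December 2012.
Expiry of referenced patent HD-416361:
  Base: filing + 20 years → 29 January 2012.
  Interference Suspension Credit: +342 days → 5 January 2013.
Terminal disclaimer: HD-787689 expires on the earlier of 28 December 2012 and 5 January 2013.

December 28, 2012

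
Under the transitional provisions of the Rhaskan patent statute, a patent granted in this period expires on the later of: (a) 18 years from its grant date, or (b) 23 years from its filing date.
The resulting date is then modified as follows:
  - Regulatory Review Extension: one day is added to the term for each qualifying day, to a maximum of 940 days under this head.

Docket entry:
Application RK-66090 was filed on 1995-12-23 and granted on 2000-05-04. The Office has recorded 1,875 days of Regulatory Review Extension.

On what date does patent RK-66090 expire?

(a) grant + 18 years → 4 May 2018.
(b) filing + 23 years → 23 December 2018.
Later of the two: 23 December 2018.
Regulatory Review Extension: 1875 days claimed exceeds the 940-day cap, so +940 days → 20 July 2021.

2021-07-20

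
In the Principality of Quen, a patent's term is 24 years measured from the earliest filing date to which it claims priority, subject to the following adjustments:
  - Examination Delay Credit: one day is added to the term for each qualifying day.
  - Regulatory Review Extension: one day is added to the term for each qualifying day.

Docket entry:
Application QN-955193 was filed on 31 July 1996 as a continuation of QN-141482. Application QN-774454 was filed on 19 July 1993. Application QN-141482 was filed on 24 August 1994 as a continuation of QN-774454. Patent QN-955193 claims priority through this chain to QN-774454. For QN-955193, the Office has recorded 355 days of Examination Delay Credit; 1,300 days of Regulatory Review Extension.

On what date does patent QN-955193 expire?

January 29, 2022

Earliest priority filing: 19 July 1993.
Base term: 19 July 1993 + 24 years → 19 July 2017.
Examination Delay Credit: +355 days → 9 July 2018.
Regulatory Review Extension: +1300 days → 29 January 2022.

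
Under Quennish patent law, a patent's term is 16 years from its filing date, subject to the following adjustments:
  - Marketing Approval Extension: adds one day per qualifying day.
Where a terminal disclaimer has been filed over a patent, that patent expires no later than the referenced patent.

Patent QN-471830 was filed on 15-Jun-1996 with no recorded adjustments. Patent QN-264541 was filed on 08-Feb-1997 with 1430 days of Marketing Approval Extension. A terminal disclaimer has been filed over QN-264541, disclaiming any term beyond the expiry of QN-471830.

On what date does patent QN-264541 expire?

2012-06-15

Natural term of QN-264541:
  Base: filing + 16 years → 8 February 2013.
  Marketing Approval Extension: +1430 days → 8 January 2017.
Expiry of referenced patent QN-471830:
  Base: filing + 16 years → 15 June 2012.
Terminal disclaimer: QN-264541 expires on the earlier of 8 January 2017 and 15 June 2012.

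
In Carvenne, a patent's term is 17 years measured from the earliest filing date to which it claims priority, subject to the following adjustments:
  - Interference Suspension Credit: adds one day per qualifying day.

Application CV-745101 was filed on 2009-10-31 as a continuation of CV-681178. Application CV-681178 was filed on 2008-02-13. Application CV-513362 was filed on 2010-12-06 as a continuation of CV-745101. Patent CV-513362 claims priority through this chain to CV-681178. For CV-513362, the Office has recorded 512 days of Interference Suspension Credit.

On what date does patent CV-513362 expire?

2026-07-10

Earliest priority filing: 13 February 2008.
Base term: 13 February 2008 + 17 years → 13 February 2025.
Interference Suspension Credit: +512 days → 10 July 2026.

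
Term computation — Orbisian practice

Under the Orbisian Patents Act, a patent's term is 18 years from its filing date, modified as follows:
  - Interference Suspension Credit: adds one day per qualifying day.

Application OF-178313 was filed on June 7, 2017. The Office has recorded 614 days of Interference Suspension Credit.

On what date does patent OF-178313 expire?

Base term: filing date + 18 years → 7 June 2035.
Interference Suspension Credit: +614 days → 10 February 2037.

2037-02-10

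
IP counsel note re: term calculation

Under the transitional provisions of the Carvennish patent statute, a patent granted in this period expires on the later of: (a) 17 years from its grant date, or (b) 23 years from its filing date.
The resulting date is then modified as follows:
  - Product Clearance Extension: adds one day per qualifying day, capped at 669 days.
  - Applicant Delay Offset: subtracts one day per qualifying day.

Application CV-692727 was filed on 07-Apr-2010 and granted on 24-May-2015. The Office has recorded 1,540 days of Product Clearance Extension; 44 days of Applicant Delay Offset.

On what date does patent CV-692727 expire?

December 23, 2034

(a) grant + 17 years → 24 May 2032.
(b) filing + 23 years → 7 April 2033.
Later of the two: 7 April 2033.
Product Clearance Extension: 1540 days claimed exceeds the 669-day cap, so +669 days → 5 February 2035.
Applicant Delay Offset: −44 days → 23 December 2034.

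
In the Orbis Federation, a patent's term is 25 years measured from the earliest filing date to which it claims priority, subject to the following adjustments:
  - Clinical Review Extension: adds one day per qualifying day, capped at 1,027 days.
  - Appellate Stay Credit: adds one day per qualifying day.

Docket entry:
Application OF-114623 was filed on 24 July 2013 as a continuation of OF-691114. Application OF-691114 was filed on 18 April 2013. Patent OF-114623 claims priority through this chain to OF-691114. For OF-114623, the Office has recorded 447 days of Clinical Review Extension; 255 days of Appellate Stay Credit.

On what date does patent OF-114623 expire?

Earliest priority filing: 18 April 2013.
Base term: 18 April 2013 + 25 years → 18 April 2038.
Clinical Review Extension: 447 days (within the 1027-day cap) → +447 days → 9 July 2039.
Appellate Stay Credit: +255 days → 20 March 2040.

2040-03-20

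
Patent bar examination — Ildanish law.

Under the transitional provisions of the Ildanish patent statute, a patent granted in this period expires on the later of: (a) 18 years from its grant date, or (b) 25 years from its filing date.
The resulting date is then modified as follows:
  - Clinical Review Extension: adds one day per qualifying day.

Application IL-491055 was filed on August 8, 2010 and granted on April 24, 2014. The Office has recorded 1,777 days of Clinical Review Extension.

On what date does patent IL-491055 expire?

June 19, 2040

(a) grant + 18 years → 24 April 2032.
(b) filing + 25 years → 8 August 2035.
Later of the two: 8 August 2035.
Clinical Review Extension: +1777 days → 19 June 2040.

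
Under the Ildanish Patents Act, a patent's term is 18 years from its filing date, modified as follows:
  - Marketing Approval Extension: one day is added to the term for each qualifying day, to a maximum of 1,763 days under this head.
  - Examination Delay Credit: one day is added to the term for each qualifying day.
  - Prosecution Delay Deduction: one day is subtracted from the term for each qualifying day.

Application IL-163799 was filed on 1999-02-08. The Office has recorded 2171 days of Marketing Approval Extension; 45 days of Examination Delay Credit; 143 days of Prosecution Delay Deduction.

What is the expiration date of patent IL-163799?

Base term: filing date + 18 years → 8 February 2017.
Marketing Approval Extension: 2171 days claimed exceeds the 1763-day cap, so +1763 days → 7 December 2021.
Examination Delay Credit: +45 days → 21 January 2022.
Prosecution Delay Deduction: −143 days → 31 August 2021.

August 31, 2021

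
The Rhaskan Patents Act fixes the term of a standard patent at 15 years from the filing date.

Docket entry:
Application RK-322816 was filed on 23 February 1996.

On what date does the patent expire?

2011-02-23

Filing date + 15 years → 23 February 2011.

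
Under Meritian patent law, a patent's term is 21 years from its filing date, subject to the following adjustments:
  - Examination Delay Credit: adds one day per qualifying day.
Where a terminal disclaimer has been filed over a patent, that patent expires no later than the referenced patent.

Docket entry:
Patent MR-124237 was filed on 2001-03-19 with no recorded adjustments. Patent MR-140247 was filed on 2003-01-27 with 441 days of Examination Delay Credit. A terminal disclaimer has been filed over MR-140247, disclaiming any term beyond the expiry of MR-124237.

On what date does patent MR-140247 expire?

2022-03-19

Natural term of MR-140247:
  Base: filing + 21 years → 27 January 2024.
  Examination Delay Credit: +441 days → 12 April 2025.
Expiry of referenced patent MR-124237:
  Base: filing + 21 years → 19 March 2022.
Terminal disclaimer: MR-140247 expires on the earlier of 12 April 2025 and 19 March 2022.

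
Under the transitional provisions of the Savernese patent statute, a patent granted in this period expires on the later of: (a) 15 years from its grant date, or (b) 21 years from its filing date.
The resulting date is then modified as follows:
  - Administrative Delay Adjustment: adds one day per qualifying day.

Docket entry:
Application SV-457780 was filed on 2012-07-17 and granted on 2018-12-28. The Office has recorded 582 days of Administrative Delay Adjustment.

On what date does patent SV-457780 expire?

2035-08-02

(a) grant + 15 years → 28 December 2033.
(b) filing + 21 years → 17 July 2033.
Later of the two: 28 December 2033.
Administrative Delay Adjustment: +582 days → 2 August 2035.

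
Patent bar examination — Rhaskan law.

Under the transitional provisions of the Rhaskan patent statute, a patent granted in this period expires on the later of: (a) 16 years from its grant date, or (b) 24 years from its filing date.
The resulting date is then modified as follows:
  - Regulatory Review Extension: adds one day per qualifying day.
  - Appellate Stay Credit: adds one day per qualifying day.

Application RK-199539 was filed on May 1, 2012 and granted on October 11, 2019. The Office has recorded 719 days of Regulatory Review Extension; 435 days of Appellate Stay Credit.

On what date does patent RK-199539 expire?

(a) grant + 16 years → 11 October 2035.
(b) filing + 24 years → 1 May 2036.
Later of the two: 1 May 2036.
Regulatory Review Extension: +719 days → 20 April 2038.
Appellate Stay Credit: +435 days → 29 June 2039.

June 29, 2039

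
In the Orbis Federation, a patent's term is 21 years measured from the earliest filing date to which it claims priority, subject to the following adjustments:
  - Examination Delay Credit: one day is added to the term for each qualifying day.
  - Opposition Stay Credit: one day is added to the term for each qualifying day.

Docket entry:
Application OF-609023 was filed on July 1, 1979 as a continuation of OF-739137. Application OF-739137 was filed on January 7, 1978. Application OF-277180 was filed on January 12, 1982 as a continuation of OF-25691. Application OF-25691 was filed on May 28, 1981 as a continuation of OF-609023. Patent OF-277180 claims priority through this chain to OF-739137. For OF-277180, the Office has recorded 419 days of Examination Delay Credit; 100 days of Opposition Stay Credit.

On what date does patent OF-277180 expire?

Earliest priority filing: 7 January 1978.
Base term: 7 January 1978 + 21 years → 7 January 1999.
Examination Delay Credit: +419 days → 1 March 2000.
Opposition Stay Credit: +100 days → 9 June 2000.

2000-06-09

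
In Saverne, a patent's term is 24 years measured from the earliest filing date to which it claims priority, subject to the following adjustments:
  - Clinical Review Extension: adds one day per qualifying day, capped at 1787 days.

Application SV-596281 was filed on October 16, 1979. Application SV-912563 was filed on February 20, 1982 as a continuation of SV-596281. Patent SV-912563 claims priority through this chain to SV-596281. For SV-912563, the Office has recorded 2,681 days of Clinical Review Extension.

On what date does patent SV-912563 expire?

Earliest priority filing: 16 October 1979.
Base term: 16 October 1979 + 24 years → 16 October 2003.
Clinical Review Extension: 2681 days claimed exceeds the 1787-day cap, so +1787 days → 6 September 2008.

2008-09-06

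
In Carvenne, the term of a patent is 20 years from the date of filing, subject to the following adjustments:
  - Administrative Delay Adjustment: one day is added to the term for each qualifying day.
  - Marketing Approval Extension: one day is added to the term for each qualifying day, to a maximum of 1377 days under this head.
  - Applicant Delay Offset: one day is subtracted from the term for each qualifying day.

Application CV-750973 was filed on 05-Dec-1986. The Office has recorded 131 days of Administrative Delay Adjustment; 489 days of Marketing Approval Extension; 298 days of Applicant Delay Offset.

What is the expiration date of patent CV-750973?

October 23, 2007

Base term: filing date + 20 years → 5 December 2006.
Administrative Delay Adjustment: +131 days → 15 April 2007.
Marketing Approval Extension: 489 days (within the 1377-day cap) → +489 days → 16 August 2008.
Applicant Delay Offset: −298 days → 23 October 2007.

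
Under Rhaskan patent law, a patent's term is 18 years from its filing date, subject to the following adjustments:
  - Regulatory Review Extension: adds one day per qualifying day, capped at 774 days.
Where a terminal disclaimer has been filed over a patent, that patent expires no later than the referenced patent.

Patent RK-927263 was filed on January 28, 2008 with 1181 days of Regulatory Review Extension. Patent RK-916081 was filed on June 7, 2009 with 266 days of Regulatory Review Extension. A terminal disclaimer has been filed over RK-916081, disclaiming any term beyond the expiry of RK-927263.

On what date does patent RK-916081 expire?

Natural term of RK-916081:
  Base: filing + 18 years → 7 June 2027.
  Regulatory Review Extension: 266 days (within the 774-day cap) → +266 days → 28 February 2028.
Expiry of referenced patent RK-927263:
  Base: filing + 18 years → 28 January 2026.
  Regulatory Review Extension: 1181 days claimed exceeds the 774-day cap, so +774 days → 12 March 2028.
Terminal disclaimer: RK-916081 expires on the earlier of 28 February 2028 and 12 March 2028.

February 28, 2028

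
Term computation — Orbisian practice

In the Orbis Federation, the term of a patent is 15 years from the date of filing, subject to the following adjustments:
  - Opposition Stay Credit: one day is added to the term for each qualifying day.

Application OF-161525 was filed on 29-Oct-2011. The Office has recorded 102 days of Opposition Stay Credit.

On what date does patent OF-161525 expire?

February 8, 2027

Base term: filing date + 15 years → 29 October 2026.
Opposition Stay Credit: +102 days → 8 February 2027.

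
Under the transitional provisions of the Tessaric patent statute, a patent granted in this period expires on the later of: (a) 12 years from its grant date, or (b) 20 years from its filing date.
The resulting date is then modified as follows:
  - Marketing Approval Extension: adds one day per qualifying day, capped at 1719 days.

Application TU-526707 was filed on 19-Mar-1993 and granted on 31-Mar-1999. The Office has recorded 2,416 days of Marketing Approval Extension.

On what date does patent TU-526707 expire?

2017-12-02

(a) grant + 12 years → 31 March 2011.
(b) filing + 20 years → 19 March 2013.
Later of the two: 19 March 2013.
Marketing Approval Extension: 2416 days claimed exceeds the 1719-day cap, so +1719 days → 2 December 2017.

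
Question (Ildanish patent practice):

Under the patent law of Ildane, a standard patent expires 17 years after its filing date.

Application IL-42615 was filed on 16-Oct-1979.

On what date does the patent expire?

Filing date + 17 years → 16 October 1996.

October 16, 1996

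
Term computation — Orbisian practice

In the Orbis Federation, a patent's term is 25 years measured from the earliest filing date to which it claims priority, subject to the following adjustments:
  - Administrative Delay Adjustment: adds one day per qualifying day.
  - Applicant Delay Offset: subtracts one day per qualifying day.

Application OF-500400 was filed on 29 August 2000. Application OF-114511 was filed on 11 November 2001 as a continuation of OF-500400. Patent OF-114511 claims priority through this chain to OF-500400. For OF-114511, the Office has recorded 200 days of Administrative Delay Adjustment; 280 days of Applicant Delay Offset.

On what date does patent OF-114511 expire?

June 10, 2025

Earliest priority filing: 29 August 2000.
Base term: 29 August 2000 + 25 years → 29 August 2025.
Administrative Delay Adjustment: +200 days → 17 March 2026.
Applicant Delay Offset: −280 days → 10 June 2025.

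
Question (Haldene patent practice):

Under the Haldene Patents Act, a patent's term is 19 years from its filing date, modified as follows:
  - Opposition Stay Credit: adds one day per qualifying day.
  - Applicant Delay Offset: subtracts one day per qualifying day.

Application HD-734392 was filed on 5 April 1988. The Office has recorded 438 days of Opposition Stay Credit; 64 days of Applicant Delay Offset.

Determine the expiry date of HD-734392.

2008-04-13

Base term: filing date + 19 years → 5 April 2007.
Opposition Stay Credit: +438 days → 16 June 2008.
Applicant Delay Offset: −64 days → 13 April 2008.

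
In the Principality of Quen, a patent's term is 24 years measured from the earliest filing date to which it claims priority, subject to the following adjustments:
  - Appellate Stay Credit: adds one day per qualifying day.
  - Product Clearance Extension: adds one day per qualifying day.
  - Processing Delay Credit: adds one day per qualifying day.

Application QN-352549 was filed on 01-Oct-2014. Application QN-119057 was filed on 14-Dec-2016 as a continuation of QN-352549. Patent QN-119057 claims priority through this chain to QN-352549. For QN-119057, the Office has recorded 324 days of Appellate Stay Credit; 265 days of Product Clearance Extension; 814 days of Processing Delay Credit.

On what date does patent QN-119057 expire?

Earliest priority filing: 1 October 2014.
Base term: 1 October 2014 + 24 years → 1 October 2038.
Appellate Stay Credit: +324 days → 21 August 2039.
Product Clearance Extension: +265 days → 12 May 2040.
Processing Delay Credit: +814 days → 4 August 2042.

2042-08-04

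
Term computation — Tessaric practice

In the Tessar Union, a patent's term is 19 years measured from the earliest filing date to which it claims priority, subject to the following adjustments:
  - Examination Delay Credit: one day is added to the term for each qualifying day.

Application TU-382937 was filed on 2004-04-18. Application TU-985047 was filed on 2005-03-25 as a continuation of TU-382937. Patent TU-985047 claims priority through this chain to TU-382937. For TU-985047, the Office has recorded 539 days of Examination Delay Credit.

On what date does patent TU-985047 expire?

Earliest priority filing: 18 April 2004.
Base term: 18 April 2004 + 19 years → 18 April 2023.
Examination Delay Credit: +539 days → 8 October 2024.

2024-10-08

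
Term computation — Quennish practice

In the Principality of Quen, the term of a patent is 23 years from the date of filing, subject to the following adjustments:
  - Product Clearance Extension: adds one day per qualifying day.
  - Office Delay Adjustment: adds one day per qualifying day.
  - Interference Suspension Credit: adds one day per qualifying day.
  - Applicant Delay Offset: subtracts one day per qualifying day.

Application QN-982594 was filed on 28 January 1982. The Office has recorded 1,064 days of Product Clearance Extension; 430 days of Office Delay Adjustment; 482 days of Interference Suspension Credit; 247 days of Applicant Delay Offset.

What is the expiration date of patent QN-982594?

Base term: filing date + 23 years → 28 January 2005.
Product Clearance Extension: +1064 days → 28 December 2007.
Office Delay Adjustment: +430 days → 2 March 2009.
Interference Suspension Credit: +482 days → 27 June 2010.
Applicant Delay Offset: −247 days → 23 October 2009.

October 23, 2009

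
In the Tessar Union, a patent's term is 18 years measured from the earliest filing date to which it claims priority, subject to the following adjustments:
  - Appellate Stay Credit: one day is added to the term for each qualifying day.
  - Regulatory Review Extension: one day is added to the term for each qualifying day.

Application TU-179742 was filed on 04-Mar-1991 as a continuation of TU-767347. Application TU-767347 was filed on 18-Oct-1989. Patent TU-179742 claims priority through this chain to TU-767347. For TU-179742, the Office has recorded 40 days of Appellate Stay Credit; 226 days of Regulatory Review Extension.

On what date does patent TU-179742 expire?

July 10, 2008

Earliest priority filing: 18 October 1989.
Base term: 18 October 1989 + 18 years → 18 October 2007.
Appellate Stay Credit: +40 days → 27 November 2007.
Regulatory Review Extension: +226 days → 10 July 2008.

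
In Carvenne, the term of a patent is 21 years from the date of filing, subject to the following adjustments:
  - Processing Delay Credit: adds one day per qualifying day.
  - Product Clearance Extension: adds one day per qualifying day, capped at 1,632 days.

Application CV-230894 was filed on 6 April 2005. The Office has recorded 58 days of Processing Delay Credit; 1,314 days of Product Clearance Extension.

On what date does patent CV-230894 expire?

2030-01-07

Base term: filing date + 21 years → 6 April 2026.
Processing Delay Credit: +58 days → 3 June 2026.
Product Clearance Extension: 1314 days (within the 1632-day cap) → +1314 days → 7 January 2030.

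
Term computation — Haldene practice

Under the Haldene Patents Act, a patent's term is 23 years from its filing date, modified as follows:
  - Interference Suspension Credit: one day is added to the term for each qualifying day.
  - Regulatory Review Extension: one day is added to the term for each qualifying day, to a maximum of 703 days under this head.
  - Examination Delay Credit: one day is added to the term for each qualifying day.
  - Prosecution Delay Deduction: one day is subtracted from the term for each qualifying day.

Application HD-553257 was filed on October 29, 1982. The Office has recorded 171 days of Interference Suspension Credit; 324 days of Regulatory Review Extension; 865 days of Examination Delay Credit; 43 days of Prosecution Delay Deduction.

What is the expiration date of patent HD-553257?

June 7, 2009

Base term: filing date + 23 years → 29 October 2005.
Interference Suspension Credit: +171 days → 18 April 2006.
Regulatory Review Extension: 324 days (within the 703-day cap) → +324 days → 8 March 2007.
Examination Delay Credit: +865 days → 20 July 2009.
Prosecution Delay Deduction: −43 days → 7 June 2009.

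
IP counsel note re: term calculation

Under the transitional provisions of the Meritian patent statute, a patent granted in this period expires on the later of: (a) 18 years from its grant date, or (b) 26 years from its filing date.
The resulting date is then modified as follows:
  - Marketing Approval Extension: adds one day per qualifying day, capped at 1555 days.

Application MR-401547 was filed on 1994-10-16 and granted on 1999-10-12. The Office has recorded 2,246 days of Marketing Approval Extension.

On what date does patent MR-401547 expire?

(a) grant + 18 years → 12 October 2017.
(b) filing + 26 years → 16 October 2020.
Later of the two: 16 October 2020.
Marketing Approval Extension: 2246 days claimed exceeds the 1555-day cap, so +1555 days → 18 January 2025.

January 18, 2025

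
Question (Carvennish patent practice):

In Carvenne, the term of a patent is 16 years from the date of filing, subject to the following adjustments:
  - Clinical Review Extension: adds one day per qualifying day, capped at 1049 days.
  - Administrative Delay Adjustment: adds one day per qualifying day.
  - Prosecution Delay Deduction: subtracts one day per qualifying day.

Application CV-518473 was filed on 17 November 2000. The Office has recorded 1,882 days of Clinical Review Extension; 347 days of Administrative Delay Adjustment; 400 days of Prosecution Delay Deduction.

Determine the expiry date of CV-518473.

Base term: filing date + 16 years → 17 November 2016.
Clinical Review Extension: 1882 days claimed exceeds the 1049-day cap, so +1049 days → 2 October 2019.
Administrative Delay Adjustment: +347 days → 13 September 2020.
Prosecution Delay Deduction: −400 days → 10 August 2019.

August 10, 2019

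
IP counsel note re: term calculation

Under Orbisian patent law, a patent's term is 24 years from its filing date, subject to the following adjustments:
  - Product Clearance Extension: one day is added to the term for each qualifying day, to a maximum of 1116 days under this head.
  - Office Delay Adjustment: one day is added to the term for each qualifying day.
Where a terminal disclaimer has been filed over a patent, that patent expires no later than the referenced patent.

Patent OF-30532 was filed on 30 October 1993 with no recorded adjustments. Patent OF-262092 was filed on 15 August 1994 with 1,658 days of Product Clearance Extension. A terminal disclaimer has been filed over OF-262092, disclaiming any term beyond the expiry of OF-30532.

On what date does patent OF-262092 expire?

2017-10-30

Natural term of OF-262092:
  Base: filing + 24 years → 15 August 2018.
  Product Clearance Extension: 1658 days claimed exceeds the 1116-day cap, so +1116 days → 4 September 2021.
Expiry of referenced patent OF-30532:
  Base: filing + 24 years → 30 October 2017.
Terminal disclaimer: OF-262092 expires on the earlier of 4 September 2021 and 30 October 2017.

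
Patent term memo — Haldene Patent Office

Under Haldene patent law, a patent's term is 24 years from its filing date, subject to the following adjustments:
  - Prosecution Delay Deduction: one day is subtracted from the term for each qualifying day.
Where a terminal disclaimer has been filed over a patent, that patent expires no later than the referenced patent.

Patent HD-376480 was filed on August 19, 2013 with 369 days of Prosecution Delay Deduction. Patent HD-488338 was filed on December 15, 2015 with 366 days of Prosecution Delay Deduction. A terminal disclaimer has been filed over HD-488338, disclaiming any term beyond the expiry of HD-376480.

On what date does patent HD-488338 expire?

Natural term of HD-488338:
  Base: filing + 24 years → 15 December 2039.
  Prosecution Delay Deduction: −366 days → 14 December 2038.
Expiry of referenced patent HD-376480:
  Base: filing + 24 years → 19 August 2037.
  Prosecution Delay Deduction: −369 days → 15 August 2036.
Terminal disclaimer: HD-488338 expires on the earlier of 14 December 2038 and 15 August 2036.

August 15, 2036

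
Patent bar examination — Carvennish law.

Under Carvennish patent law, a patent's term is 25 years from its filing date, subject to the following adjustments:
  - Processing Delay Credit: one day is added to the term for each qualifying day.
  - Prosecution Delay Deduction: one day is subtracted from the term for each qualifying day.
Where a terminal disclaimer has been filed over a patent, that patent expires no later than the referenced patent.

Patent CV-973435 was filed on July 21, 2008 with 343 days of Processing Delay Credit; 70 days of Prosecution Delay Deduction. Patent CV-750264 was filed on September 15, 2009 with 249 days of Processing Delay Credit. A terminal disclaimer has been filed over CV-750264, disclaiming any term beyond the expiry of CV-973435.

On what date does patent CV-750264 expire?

2034-04-20

Natural term of CV-750264:
  Base: filing + 25 years → 15 September 2034.
  Processing Delay Credit: +249 days → 22 May 2035.
Expiry of referenced patent CV-973435:
  Base: filing + 25 years → 21 July 2033.
  Processing Delay Credit: +343 days → 29 June 2034.
  Prosecution Delay Deduction: −70 days → 20 April 2034.
Terminal disclaimer: CV-750264 expires on the earlier of 22 May 2035 and 20 April 2034.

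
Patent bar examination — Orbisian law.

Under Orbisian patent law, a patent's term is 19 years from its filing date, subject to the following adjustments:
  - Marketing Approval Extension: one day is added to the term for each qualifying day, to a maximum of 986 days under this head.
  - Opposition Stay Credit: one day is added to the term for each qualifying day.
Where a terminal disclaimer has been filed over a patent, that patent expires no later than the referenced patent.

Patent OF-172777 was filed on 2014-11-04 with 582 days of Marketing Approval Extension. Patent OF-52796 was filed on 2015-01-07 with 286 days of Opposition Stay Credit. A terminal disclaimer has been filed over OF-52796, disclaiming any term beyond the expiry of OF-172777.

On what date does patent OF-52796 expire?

2034-10-20

Natural term of OF-52796:
  Base: filing + 19 years → 7 January 2034.
  Opposition Stay Credit: +286 days → 20 October 2034.
Expiry of referenced patent OF-172777:
  Base: filing + 19 years → 4 November 2033.
  Marketing Approval Extension: 582 days (within the 986-day cap) → +582 days → 9 June 2035.
Terminal disclaimer: OF-52796 expires on the earlier of 20 October 2034 and 9 June 2035.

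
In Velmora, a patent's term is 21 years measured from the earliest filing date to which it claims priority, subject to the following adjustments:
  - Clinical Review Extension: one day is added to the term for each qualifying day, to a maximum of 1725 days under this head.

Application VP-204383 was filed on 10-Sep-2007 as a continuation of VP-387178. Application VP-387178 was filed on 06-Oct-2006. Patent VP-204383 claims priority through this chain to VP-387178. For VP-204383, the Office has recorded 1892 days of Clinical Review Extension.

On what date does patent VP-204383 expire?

June 26, 2032

Earliest priority filing: 6 October 2006.
Base term: 6 October 2006 + 21 years → 6 October 2027.
Clinical Review Extension: 1892 days claimed exceeds the 1725-day cap, so +1725 days → 26 June 2032.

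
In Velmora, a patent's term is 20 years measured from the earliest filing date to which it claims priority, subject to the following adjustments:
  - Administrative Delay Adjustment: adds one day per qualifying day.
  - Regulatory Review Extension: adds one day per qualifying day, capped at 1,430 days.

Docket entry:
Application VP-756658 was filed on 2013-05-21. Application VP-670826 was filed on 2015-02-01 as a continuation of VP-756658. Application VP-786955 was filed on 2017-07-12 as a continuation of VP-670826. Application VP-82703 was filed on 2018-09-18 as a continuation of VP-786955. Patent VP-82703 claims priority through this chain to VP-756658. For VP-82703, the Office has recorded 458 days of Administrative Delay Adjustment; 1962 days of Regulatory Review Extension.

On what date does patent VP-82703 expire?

July 22, 2038

Earliest priority filing: 21 May 2013.
Base term: 21 May 2013 + 20 years → 21 May 2033.
Administrative Delay Adjustment: +458 days → 22 August 2034.
Regulatory Review Extension: 1962 days claimed exceeds the 1430-day cap, so +1430 days → 22 July 2038.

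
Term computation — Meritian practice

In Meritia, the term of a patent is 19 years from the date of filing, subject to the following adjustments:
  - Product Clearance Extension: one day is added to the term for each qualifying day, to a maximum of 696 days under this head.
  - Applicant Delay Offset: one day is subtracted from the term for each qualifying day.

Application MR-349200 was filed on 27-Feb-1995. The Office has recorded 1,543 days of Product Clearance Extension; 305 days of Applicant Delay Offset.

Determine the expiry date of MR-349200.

March 25, 2015

Base term: filing date + 19 years → 27 February 2014.
Product Clearance Extension: 1543 days claimed exceeds the 696-day cap, so +696 days → 24 January 2016.
Applicant Delay Offset: −305 days → 25 March 2015.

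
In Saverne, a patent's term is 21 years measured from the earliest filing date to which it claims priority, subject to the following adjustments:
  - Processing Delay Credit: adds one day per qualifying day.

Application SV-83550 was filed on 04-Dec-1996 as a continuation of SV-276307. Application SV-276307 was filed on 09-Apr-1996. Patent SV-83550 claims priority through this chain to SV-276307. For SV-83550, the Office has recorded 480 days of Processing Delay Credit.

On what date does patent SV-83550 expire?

2018-08-02

Earliest priority filing: 9 April 1996.
Base term: 9 April 1996 + 21 years → 9 April 2017.
Processing Delay Credit: +480 days → 2 August 2018.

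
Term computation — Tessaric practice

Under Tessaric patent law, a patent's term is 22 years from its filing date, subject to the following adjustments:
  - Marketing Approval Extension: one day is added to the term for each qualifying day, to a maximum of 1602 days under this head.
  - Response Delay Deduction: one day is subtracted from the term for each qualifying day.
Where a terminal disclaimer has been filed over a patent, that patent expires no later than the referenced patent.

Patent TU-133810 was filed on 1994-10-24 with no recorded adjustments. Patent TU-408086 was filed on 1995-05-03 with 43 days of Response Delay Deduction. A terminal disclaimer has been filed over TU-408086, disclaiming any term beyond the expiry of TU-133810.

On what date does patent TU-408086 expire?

Natural term of TU-408086:
  Base: filing + 22 years → 3 May 2017.
  Response Delay Deduction: −43 days → 21 March 2017.
Expiry of referenced patent TU-133810:
  Base: filing + 22 years → 24 October 2016.
Terminal disclaimer: TU-408086 expires on the earlier of 21 March 2017 and 24 October 2016.

October 24, 2016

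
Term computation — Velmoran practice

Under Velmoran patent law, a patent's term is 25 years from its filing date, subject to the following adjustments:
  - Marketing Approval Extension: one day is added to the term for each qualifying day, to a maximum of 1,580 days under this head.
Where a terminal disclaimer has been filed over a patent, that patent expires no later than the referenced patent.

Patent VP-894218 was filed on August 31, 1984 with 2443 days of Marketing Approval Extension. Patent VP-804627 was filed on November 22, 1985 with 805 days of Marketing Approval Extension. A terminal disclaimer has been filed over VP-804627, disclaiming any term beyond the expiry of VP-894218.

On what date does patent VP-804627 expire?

Natural term of VP-804627:
  Base: filing + 25 years → 22 November 2010.
  Marketing Approval Extension: 805 days (within the 1580-day cap) → +805 days → 4 February 2013.
Expiry of referenced patent VP-894218:
  Base: filing + 25 years → 31 August 2009.
  Marketing Approval Extension: 2443 days claimed exceeds the 1580-day cap, so +1580 days → 28 December 2013.
Terminal disclaimer: VP-804627 expires on the earlier of 4 February 2013 and 28 December 2013.

February 4, 2013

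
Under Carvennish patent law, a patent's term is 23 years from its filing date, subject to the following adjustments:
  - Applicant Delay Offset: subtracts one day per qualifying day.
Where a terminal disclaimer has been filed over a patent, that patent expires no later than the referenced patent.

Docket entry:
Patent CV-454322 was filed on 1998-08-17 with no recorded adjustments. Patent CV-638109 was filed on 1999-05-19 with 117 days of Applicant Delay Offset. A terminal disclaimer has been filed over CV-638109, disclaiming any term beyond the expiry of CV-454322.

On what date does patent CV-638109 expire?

2021-08-17

Natural term of CV-638109:
  Base: filing + 23 years → 19 May 2022.
  Applicant Delay Offset: −117 days → 22 January 2022.
Expiry of referenced patent CV-454322:
  Base: filing + 23 years → 17 August 2021.
Terminal disclaimer: CV-638109 expires on the earlier of 22 January 2022 and 17 August 2021.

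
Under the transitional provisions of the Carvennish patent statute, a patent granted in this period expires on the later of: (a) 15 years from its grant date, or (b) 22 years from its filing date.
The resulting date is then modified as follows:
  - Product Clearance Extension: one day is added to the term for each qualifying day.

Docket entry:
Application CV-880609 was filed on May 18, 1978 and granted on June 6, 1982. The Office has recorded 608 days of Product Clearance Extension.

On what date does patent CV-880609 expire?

January 16, 2002

(a) grant + 15 years → 6 June 1997.
(b) filing + 22 years → 18 May 2000.
Later of the two: 18 May 2000.
Product Clearance Extension: +608 days → 16 January 2002.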